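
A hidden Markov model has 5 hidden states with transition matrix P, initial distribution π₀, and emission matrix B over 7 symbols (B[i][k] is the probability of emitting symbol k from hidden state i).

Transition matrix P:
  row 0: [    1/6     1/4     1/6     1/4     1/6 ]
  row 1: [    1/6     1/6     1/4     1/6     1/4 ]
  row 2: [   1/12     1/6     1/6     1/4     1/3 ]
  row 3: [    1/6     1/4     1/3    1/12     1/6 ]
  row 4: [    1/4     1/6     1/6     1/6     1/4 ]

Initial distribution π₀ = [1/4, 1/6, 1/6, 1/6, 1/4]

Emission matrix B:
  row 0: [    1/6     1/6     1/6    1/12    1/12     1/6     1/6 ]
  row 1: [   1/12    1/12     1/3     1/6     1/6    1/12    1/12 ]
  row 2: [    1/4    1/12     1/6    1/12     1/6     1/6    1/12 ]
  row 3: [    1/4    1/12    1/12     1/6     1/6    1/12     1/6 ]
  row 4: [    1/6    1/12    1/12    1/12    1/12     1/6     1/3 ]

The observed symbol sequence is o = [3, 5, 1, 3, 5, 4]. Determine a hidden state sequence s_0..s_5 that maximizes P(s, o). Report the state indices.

t=0: δ = [2.083e-02, 2.778e-02, 1.389e-02, 2.778e-02, 2.083e-02]  (obs o_0=3)
t=1: δ = [8.681e-04, 5.787e-04, 1.543e-03, 4.340e-04, 1.157e-03]  ψ = [4, 3, 3, 0, 1]  (obs o_1=5)
t=2: δ = [4.823e-05, 2.143e-05, 2.143e-05, 3.215e-05, 4.287e-05]  ψ = [4, 2, 2, 2, 2]  (obs o_2=1)
t=3: δ = [8.931e-07, 2.009e-06, 8.931e-07, 2.009e-06, 8.931e-07]  ψ = [4, 0, 3, 0, 4]  (obs o_3=3)
t=4: δ = [5.582e-08, 4.186e-08, 1.116e-07, 2.791e-08, 8.372e-08]  ψ = [1, 3, 3, 1, 1]  (obs o_4=5)
t=5: δ = [1.744e-09, 3.101e-09, 3.101e-09, 4.651e-09, 3.101e-09]  ψ = [4, 2, 2, 2, 2]  (obs o_5=4)
backtrack: best end state = 3; path = [1, 4, 0, 3, 2, 3]

path = [1, 4, 0, 3, 2, 3]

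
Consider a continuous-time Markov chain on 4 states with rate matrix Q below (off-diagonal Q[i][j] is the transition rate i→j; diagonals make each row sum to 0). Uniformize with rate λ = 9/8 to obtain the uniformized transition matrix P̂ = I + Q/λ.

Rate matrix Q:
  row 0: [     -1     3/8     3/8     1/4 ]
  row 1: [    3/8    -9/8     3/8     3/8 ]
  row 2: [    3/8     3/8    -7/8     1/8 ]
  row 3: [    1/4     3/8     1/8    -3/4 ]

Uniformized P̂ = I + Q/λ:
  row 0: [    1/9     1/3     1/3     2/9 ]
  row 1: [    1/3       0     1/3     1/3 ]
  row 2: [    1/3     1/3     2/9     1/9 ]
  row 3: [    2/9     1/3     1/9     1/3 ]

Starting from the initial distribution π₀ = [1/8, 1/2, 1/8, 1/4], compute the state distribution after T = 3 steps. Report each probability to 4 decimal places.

t=0: π = [0.1250, 0.5000, 0.1250, 0.2500]
t=1: π = [0.2778, 0.1667, 0.2639, 0.2917]
t=2: π = [0.2392, 0.2778, 0.2392, 0.2438]
t=3: π = [0.2531, 0.2407, 0.2526, 0.2536]

π = [0.2531, 0.2407, 0.2526, 0.2536]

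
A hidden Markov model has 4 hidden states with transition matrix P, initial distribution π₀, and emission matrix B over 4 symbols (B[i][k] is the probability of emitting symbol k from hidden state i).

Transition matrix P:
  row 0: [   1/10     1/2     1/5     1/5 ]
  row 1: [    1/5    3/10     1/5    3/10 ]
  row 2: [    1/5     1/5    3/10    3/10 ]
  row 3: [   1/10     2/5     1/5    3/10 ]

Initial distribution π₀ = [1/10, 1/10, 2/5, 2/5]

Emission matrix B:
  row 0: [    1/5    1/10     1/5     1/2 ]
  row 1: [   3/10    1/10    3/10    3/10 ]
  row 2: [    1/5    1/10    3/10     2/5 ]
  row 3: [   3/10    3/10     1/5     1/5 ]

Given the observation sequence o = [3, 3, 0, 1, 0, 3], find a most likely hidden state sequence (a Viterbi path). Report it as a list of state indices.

t=0: δ = [5.000e-02, 3.000e-02, 1.600e-01, 8.000e-02]  (obs o_0=3)
t=1: δ = [1.600e-02, 9.600e-03, 1.920e-02, 9.600e-03]  ψ = [2, 2, 2, 2]  (obs o_1=3)
t=2: δ = [7.680e-04, 2.400e-03, 1.152e-03, 1.728e-03]  ψ = [2, 0, 2, 2]  (obs o_2=0)
t=3: δ = [4.800e-05, 7.200e-05, 4.800e-05, 2.160e-04]  ψ = [1, 1, 1, 1]  (obs o_3=1)
t=4: δ = [4.320e-06, 2.592e-05, 8.640e-06, 1.944e-05]  ψ = [3, 3, 3, 3]  (obs o_4=0)
t=5: δ = [2.592e-06, 2.333e-06, 2.074e-06, 1.555e-06]  ψ = [1, 1, 1, 1]  (obs o_5=3)
backtrack: best end state = 0; path = [2, 0, 1, 3, 1, 0]

path = [2, 0, 1, 3, 1, 0]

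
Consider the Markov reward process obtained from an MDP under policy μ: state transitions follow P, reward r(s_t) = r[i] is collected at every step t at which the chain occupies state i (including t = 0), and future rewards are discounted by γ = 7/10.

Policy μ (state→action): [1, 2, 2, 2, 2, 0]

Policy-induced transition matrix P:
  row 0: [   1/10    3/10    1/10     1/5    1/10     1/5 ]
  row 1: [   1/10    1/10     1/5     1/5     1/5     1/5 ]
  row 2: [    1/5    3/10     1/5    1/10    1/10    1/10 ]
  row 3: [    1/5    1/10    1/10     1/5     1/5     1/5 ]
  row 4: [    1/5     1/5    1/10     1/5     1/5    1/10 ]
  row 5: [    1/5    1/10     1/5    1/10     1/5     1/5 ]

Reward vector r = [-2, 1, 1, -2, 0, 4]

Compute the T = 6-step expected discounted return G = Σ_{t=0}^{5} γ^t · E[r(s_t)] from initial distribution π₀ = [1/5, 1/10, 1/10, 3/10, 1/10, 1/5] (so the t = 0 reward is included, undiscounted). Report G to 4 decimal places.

G = 0.6613

t=0: π = [0.2000, 0.1000, 0.1000, 0.3000, 0.1000, 0.2000], E[r] = 0.0000, γ^t·E[r] = 0.000000, running G = 0.000000
t=1: π = [0.1700, 0.1700, 0.1400, 0.1700, 0.1700, 0.1800], E[r] = 0.3500, γ^t·E[r] = 0.245000, running G = 0.245000
t=2: π = [0.1660, 0.1790, 0.1490, 0.1680, 0.1690, 0.1690], E[r] = 0.3360, γ^t·E[r] = 0.164640, running G = 0.409640
t=3: π = [0.1655, 0.1799, 0.1497, 0.1682, 0.1685, 0.1682], E[r] = 0.3350, γ^t·E[r] = 0.114905, running G = 0.524545
t=4: π = [0.1655, 0.1799, 0.1498, 0.1682, 0.1685, 0.1682], E[r] = 0.3351, γ^t·E[r] = 0.080446, running G = 0.604991
t=5: π = [0.1655, 0.1799, 0.1498, 0.1682, 0.1685, 0.1682], E[r] = 0.3350, γ^t·E[r] = 0.056310, running G = 0.661301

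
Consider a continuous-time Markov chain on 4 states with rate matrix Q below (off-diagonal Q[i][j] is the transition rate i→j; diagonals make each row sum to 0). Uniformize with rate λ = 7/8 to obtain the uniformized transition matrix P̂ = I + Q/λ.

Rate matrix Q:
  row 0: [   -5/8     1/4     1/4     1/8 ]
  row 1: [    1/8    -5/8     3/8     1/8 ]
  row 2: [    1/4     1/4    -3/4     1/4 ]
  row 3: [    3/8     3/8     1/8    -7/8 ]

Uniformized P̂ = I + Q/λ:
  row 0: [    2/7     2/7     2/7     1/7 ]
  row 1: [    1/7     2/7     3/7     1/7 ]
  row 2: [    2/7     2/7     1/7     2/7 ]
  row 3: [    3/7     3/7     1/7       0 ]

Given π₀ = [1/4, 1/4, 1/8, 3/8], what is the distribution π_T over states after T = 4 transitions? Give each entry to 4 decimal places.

π = [0.2644, 0.3086, 0.2692, 0.1579]

t=0: π = [0.2500, 0.2500, 0.1250, 0.3750]
t=1: π = [0.3036, 0.3393, 0.2500, 0.1071]
t=2: π = [0.2526, 0.3010, 0.2832, 0.1633]
t=3: π = [0.2660, 0.3090, 0.2649, 0.1600]
t=4: π = [0.2644, 0.3086, 0.2692, 0.1579]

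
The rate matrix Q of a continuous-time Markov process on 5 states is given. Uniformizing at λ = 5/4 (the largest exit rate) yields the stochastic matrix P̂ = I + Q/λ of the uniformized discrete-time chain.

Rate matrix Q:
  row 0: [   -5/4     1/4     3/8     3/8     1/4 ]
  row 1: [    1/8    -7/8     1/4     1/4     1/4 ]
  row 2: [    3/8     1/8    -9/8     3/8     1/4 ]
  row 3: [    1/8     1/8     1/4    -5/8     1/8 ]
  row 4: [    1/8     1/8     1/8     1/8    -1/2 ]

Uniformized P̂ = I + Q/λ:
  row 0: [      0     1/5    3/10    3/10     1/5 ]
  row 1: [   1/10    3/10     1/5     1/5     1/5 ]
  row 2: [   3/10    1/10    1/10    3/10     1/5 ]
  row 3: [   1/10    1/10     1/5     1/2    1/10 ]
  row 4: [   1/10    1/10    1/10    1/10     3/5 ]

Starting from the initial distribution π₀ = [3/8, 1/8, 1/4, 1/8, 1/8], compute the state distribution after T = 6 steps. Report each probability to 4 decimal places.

π = [0.1213, 0.1402, 0.1670, 0.2867, 0.2848]

t=0: π = [0.3750, 0.1250, 0.2500, 0.1250, 0.1250]
t=1: π = [0.1125, 0.1625, 0.2000, 0.2875, 0.2375]
t=2: π = [0.1288, 0.1438, 0.1675, 0.2938, 0.2663]
t=3: π = [0.1206, 0.1416, 0.1695, 0.2911, 0.2771]
t=4: π = [0.1218, 0.1404, 0.1674, 0.2886, 0.2817]
t=5: π = [0.1213, 0.1403, 0.1673, 0.2873, 0.2838]
t=6: π = [0.1213, 0.1402, 0.1670, 0.2867, 0.2848]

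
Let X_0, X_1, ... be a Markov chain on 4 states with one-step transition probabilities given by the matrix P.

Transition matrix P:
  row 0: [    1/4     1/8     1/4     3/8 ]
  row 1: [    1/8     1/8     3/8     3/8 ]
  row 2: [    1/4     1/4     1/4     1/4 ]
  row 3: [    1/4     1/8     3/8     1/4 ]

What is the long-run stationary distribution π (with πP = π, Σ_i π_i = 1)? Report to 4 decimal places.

π = [0.2296, 0.1635, 0.3078, 0.2991]

Balance equations π_j = Σ_i π_i·P[i][j]:
  π_0 = 1/4·π_0 + 1/8·π_1 + 1/4·π_2 + 1/4·π_3
  π_1 = 1/8·π_0 + 1/8·π_1 + 1/4·π_2 + 1/8·π_3
  π_2 = 1/4·π_0 + 3/8·π_1 + 1/4·π_2 + 3/8·π_3
  normalize: π_0 + π_1 + π_2 + π_3 = 1
Solving the linear system gives exactly π = [132/575, 94/575, 177/575, 172/575].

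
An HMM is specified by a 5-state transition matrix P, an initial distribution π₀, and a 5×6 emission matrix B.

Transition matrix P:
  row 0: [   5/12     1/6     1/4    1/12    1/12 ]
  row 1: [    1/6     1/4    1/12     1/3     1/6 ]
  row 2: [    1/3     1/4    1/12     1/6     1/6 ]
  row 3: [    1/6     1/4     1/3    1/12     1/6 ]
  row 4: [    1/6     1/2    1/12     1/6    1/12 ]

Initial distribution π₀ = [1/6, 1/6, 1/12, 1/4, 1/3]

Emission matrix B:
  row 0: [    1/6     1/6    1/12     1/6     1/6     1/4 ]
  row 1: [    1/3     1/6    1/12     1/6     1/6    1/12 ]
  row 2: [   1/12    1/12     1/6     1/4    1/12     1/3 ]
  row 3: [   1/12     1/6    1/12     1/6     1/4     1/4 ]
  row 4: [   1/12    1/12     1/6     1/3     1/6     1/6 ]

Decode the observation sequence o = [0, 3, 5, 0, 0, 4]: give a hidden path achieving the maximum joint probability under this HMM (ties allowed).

path = [1, 3, 2, 1, 1, 3]

t=0: δ = [2.778e-02, 5.556e-02, 6.944e-03, 2.083e-02, 2.778e-02]  (obs o_0=0)
t=1: δ = [1.929e-03, 2.315e-03, 1.736e-03, 3.086e-03, 3.086e-03]  ψ = [0, 1, 0, 1, 1]  (obs o_1=3)
t=2: δ = [2.009e-04, 1.286e-04, 3.429e-04, 1.929e-04, 8.573e-05]  ψ = [0, 4, 3, 1, 3]  (obs o_2=5)
t=3: δ = [1.905e-05, 2.858e-05, 5.358e-06, 4.763e-06, 4.763e-06]  ψ = [2, 2, 3, 2, 2]  (obs o_3=0)
t=4: δ = [1.323e-06, 2.381e-06, 3.969e-07, 7.938e-07, 3.969e-07]  ψ = [0, 1, 0, 1, 1]  (obs o_4=0)
t=5: δ = [9.188e-08, 9.923e-08, 2.756e-08, 1.985e-07, 6.615e-08]  ψ = [0, 1, 0, 1, 1]  (obs o_5=4)
backtrack: best end state = 3; path = [1, 3, 2, 1, 1, 3]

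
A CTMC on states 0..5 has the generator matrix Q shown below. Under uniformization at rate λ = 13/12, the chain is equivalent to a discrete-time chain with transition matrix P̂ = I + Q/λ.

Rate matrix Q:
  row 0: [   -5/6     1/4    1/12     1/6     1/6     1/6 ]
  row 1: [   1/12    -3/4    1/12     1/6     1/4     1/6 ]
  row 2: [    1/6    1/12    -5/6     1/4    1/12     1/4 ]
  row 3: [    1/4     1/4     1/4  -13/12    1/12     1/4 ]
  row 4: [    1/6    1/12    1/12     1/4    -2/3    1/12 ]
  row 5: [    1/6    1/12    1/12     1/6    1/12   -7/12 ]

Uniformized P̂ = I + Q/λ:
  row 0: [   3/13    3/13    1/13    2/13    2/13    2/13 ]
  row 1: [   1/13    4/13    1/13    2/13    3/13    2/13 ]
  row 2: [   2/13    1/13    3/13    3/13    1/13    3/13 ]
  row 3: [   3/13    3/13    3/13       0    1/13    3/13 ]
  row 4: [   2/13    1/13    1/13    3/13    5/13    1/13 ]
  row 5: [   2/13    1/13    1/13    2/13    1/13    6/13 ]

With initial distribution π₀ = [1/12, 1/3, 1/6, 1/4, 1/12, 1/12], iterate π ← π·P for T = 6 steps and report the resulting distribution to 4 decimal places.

t=0: π = [0.0833, 0.3333, 0.1667, 0.2500, 0.0833, 0.0833]
t=1: π = [0.1538, 0.2051, 0.1410, 0.1346, 0.1603, 0.2051]
t=2: π = [0.1603, 0.1686, 0.1193, 0.1563, 0.1696, 0.2258]
t=3: π = [0.1652, 0.1645, 0.1193, 0.1520, 0.1674, 0.2315]
t=4: π = [0.1656, 0.1637, 0.1187, 0.1525, 0.1665, 0.2331]
t=5: π = [0.1657, 0.1636, 0.1186, 0.1523, 0.1661, 0.2336]
t=6: π = [0.1657, 0.1636, 0.1186, 0.1523, 0.1659, 0.2338]

π = [0.1657, 0.1636, 0.1186, 0.1523, 0.1659, 0.2338]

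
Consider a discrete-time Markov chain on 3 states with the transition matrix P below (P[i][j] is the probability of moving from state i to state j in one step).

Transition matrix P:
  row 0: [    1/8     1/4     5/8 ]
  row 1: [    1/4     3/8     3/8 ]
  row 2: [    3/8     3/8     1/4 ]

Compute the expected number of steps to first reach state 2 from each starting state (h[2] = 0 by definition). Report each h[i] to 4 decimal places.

First-step conditioning: h[2] = 0; for i ≠ 2, h[i] = 1 + Σ_k P[i][k]·h[k].
  h[0] = 1 + 1/8·h[0] + 1/4·h[1]
  h[1] = 1 + 1/4·h[0] + 3/8·h[1]
Solving the 2×2 linear system over states ≠ 2 gives exactly h = [56/31, 72/31, 0] (h[2] = 0 is the target).

h = [1.8065, 2.3226, 0.0000]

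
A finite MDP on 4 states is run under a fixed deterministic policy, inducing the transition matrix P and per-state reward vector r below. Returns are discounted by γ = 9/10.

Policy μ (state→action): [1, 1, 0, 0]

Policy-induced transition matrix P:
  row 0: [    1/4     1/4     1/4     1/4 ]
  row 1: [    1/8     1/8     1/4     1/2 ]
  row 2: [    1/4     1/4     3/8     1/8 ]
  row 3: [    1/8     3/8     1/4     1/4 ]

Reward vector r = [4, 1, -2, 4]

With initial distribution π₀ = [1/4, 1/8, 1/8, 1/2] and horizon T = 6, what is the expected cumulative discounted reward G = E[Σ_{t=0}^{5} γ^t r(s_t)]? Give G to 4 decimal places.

t=0: π = [0.2500, 0.1250, 0.1250, 0.5000], E[r] = 2.8750, γ^t·E[r] = 2.875000, running G = 2.875000
t=1: π = [0.1719, 0.2969, 0.2656, 0.2656], E[r] = 1.5156, γ^t·E[r] = 1.364063, running G = 4.239063
t=2: π = [0.1797, 0.2461, 0.2832, 0.2910], E[r] = 1.5625, γ^t·E[r] = 1.265625, running G = 5.504688
t=3: π = [0.1829, 0.2556, 0.2854, 0.2761], E[r] = 1.5208, γ^t·E[r] = 1.108628, running G = 6.613316
t=4: π = [0.1835, 0.2526, 0.2857, 0.2782], E[r] = 1.5283, γ^t·E[r] = 1.002691, running G = 7.616007
t=5: π = [0.1837, 0.2532, 0.2857, 0.2774], E[r] = 1.5261, γ^t·E[r] = 0.901158, running G = 8.517165

G = 8.5172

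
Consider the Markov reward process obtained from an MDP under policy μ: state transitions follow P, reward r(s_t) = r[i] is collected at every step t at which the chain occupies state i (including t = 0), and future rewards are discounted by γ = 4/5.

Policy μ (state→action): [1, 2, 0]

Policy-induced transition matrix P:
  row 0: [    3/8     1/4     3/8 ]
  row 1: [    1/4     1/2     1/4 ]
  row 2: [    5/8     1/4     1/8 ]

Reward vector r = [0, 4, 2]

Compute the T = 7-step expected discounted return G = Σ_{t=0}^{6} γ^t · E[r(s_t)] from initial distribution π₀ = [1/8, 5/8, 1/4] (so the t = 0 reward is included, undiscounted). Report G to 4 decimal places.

G = 8.7458

t=0: π = [0.1250, 0.6250, 0.2500], E[r] = 3.0000, γ^t·E[r] = 3.000000, running G = 3.000000
t=1: π = [0.3594, 0.4063, 0.2344], E[r] = 2.0938, γ^t·E[r] = 1.675000, running G = 4.675000
t=2: π = [0.3828, 0.3516, 0.2656], E[r] = 1.9375, γ^t·E[r] = 1.240000, running G = 5.915000
t=3: π = [0.3975, 0.3379, 0.2646], E[r] = 1.8809, γ^t·E[r] = 0.963000, running G = 6.878000
t=4: π = [0.3989, 0.3345, 0.2666], E[r] = 1.8711, γ^t·E[r] = 0.766400, running G = 7.644400
t=5: π = [0.3998, 0.3336, 0.2665], E[r] = 1.8676, γ^t·E[r] = 0.611960, running G = 8.256360
t=6: π = [0.3999, 0.3334, 0.2667], E[r] = 1.8669, γ^t·E[r] = 0.489408, running G = 8.745768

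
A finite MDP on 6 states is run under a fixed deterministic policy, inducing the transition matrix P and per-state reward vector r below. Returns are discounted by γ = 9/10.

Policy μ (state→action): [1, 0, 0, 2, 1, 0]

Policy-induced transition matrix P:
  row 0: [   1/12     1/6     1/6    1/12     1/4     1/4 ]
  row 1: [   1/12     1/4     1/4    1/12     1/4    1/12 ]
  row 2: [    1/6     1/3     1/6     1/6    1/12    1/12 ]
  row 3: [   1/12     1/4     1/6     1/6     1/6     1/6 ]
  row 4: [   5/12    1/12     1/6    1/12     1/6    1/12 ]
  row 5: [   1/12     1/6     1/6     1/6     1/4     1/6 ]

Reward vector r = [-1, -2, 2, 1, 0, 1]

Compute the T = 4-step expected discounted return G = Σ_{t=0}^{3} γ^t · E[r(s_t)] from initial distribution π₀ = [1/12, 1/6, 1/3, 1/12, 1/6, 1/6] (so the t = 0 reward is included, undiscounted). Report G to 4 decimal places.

G = 0.5483

t=0: π = [0.0833, 0.1667, 0.3333, 0.0833, 0.1667, 0.1667], E[r] = 0.5000, γ^t·E[r] = 0.500000, running G = 0.500000
t=1: π = [0.1667, 0.2292, 0.1806, 0.1319, 0.1736, 0.1181], E[r] = -0.0139, γ^t·E[r] = -0.012500, running G = 0.487500
t=2: π = [0.1563, 0.2124, 0.1858, 0.1192, 0.1944, 0.1319], E[r] = 0.0417, γ^t·E[r] = 0.033750, running G = 0.521250
t=3: π = [0.1636, 0.2091, 0.1844, 0.1197, 0.1929, 0.1303], E[r] = 0.0370, γ^t·E[r] = 0.027000, running G = 0.548250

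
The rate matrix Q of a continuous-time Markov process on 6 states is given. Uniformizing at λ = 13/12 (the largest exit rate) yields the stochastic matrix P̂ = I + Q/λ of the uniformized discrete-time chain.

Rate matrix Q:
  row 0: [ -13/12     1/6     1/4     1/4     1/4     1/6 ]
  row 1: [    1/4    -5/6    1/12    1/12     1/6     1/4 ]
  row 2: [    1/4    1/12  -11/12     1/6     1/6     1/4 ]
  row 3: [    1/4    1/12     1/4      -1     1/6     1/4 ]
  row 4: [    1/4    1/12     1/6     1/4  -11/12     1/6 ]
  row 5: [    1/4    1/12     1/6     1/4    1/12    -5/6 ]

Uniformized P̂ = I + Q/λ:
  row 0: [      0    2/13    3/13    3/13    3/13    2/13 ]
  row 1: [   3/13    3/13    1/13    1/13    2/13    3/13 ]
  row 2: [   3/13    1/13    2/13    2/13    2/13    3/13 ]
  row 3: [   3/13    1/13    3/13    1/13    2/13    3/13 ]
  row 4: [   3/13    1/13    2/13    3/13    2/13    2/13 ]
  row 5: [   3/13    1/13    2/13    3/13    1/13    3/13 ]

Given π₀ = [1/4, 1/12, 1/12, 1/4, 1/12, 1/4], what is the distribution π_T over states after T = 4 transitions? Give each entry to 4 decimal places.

π = [0.1877, 0.1079, 0.1733, 0.1740, 0.1525, 0.2047]

t=0: π = [0.2500, 0.0833, 0.0833, 0.2500, 0.0833, 0.2500]
t=1: π = [0.1731, 0.1090, 0.1859, 0.1731, 0.1538, 0.2051]
t=2: π = [0.1908, 0.1070, 0.1721, 0.1731, 0.1514, 0.2056]
t=3: π = [0.1867, 0.1081, 0.1736, 0.1744, 0.1527, 0.2044]
t=4: π = [0.1877, 0.1079, 0.1733, 0.1740, 0.1525, 0.2047]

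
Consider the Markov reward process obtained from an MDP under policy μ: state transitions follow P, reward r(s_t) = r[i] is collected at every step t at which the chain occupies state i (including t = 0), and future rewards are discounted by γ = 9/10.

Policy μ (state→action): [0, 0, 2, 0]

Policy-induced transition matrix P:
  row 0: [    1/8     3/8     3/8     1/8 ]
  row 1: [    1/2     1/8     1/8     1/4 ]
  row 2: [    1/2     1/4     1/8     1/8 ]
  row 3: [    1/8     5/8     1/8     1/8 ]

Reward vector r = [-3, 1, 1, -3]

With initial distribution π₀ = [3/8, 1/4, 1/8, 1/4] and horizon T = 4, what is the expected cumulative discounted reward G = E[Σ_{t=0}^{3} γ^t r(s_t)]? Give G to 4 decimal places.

G = -3.6089

t=0: π = [0.3750, 0.2500, 0.1250, 0.2500], E[r] = -1.5000, γ^t·E[r] = -1.500000, running G = -1.500000
t=1: π = [0.2656, 0.3594, 0.2188, 0.1563], E[r] = -0.6875, γ^t·E[r] = -0.618750, running G = -2.118750
t=2: π = [0.3418, 0.2969, 0.1914, 0.1699], E[r] = -1.0469, γ^t·E[r] = -0.847969, running G = -2.966719
t=3: π = [0.3081, 0.3193, 0.2104, 0.1621], E[r] = -0.8809, γ^t·E[r] = -0.642146, running G = -3.608865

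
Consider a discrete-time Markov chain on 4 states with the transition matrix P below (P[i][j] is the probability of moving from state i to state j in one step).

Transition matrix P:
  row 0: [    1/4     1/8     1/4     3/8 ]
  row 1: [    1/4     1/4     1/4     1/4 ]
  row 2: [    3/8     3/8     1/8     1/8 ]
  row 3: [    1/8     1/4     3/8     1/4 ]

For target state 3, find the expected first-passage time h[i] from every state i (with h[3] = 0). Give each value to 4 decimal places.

First-step conditioning: h[3] = 0; for i ≠ 3, h[i] = 1 + Σ_k P[i][k]·h[k].
  h[0] = 1 + 1/4·h[0] + 1/8·h[1] + 1/4·h[2]
  h[1] = 1 + 1/4·h[0] + 1/4·h[1] + 1/4·h[2]
  h[2] = 1 + 3/8·h[0] + 3/8·h[1] + 1/8·h[2]
Solving the 3×3 linear system over states ≠ 3 gives exactly h = [126/37, 144/37, 158/37, 0] (h[3] = 0 is the target).

h = [3.4054, 3.8919, 4.2703, 0.0000]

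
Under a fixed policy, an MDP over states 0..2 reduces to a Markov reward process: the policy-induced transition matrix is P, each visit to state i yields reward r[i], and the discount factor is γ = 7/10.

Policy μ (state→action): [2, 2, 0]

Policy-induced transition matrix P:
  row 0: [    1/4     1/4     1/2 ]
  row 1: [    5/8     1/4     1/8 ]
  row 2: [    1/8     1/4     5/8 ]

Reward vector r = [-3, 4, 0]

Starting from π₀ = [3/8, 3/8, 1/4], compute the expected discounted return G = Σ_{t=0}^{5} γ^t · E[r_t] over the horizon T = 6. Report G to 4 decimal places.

G = 0.4828

t=0: π = [0.3750, 0.3750, 0.2500], E[r] = 0.3750, γ^t·E[r] = 0.375000, running G = 0.375000
t=1: π = [0.3594, 0.2500, 0.3906], E[r] = -0.0781, γ^t·E[r] = -0.054688, running G = 0.320313
t=2: π = [0.2949, 0.2500, 0.4551], E[r] = 0.1152, γ^t·E[r] = 0.056465, running G = 0.376777
t=3: π = [0.2869, 0.2500, 0.4631], E[r] = 0.1394, γ^t·E[r] = 0.047816, running G = 0.424593
t=4: π = [0.2859, 0.2500, 0.4641], E[r] = 0.1424, γ^t·E[r] = 0.034196, running G = 0.458789
t=5: π = [0.2857, 0.2500, 0.4643], E[r] = 0.1428, γ^t·E[r] = 0.024001, running G = 0.482790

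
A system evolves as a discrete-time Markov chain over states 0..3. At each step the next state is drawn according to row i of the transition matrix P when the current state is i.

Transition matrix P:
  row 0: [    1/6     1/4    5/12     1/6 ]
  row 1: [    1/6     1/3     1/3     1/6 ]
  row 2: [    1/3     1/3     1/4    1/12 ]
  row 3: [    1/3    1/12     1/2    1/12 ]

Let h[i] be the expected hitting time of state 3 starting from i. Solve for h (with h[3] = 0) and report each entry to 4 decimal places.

First-step conditioning: h[3] = 0; for i ≠ 3, h[i] = 1 + Σ_k P[i][k]·h[k].
  h[0] = 1 + 1/6·h[0] + 1/4·h[1] + 5/12·h[2]
  h[1] = 1 + 1/6·h[0] + 1/3·h[1] + 1/3·h[2]
  h[2] = 1 + 1/3·h[0] + 1/3·h[1] + 1/4·h[2]
Solving the 3×3 linear system over states ≠ 3 gives exactly h = [310/43, 308/43, 332/43, 0] (h[3] = 0 is the target).

h = [7.2093, 7.1628, 7.7209, 0.0000]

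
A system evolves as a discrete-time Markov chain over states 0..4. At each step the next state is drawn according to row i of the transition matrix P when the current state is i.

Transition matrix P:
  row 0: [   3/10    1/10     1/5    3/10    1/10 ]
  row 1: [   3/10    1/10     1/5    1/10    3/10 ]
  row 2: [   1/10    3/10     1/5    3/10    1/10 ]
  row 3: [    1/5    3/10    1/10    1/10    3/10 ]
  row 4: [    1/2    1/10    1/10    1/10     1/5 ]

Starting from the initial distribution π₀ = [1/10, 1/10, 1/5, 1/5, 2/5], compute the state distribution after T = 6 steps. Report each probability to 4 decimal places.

t=0: π = [0.1000, 0.1000, 0.2000, 0.2000, 0.4000]
t=1: π = [0.3200, 0.1800, 0.1400, 0.1600, 0.2000]
t=2: π = [0.2960, 0.1600, 0.1640, 0.1920, 0.1880]
t=3: π = [0.2856, 0.1712, 0.1620, 0.1920, 0.1892]
t=4: π = [0.2862, 0.1708, 0.1619, 0.1895, 0.1916]
t=5: π = [0.2870, 0.1703, 0.1619, 0.1896, 0.1912]
t=6: π = [0.2869, 0.1703, 0.1619, 0.1898, 0.1911]

π = [0.2869, 0.1703, 0.1619, 0.1898, 0.1911]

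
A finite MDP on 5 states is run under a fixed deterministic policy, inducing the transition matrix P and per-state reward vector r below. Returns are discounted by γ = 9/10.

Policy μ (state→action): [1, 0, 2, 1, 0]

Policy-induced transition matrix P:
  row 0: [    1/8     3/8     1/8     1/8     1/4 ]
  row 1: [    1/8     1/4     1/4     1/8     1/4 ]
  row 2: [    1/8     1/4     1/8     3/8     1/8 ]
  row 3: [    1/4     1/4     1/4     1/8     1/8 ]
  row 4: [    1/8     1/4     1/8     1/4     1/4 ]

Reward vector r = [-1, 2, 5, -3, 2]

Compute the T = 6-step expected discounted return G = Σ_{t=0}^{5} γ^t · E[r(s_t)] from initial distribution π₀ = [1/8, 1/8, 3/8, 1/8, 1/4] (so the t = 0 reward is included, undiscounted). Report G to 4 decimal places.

t=0: π = [0.1250, 0.1250, 0.3750, 0.1250, 0.2500], E[r] = 2.1250, γ^t·E[r] = 2.125000, running G = 2.125000
t=1: π = [0.1406, 0.2656, 0.1563, 0.2500, 0.1875], E[r] = 0.7969, γ^t·E[r] = 0.717188, running G = 2.842188
t=2: π = [0.1563, 0.2676, 0.1895, 0.1875, 0.1992], E[r] = 1.1621, γ^t·E[r] = 0.941309, running G = 3.783496
t=3: π = [0.1484, 0.2695, 0.1819, 0.1973, 0.2029], E[r] = 1.1140, γ^t·E[r] = 0.812116, running G = 4.595612
t=4: π = [0.1497, 0.2686, 0.1833, 0.1958, 0.2026], E[r] = 1.1219, γ^t·E[r] = 0.736090, running G = 5.331702
t=5: π = [0.1495, 0.2687, 0.1830, 0.1962, 0.2026], E[r] = 1.1199, γ^t·E[r] = 0.661285, running G = 5.992987

G = 5.9930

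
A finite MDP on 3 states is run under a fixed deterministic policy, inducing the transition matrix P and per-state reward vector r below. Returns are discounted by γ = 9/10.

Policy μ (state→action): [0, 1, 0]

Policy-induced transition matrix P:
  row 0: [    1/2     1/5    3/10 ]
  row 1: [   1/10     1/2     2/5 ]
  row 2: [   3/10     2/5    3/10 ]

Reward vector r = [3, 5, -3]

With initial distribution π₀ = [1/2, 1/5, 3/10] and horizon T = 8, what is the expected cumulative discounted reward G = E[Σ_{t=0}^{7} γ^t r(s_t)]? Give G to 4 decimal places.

G = 9.7254

t=0: π = [0.5000, 0.2000, 0.3000], E[r] = 1.6000, γ^t·E[r] = 1.600000, running G = 1.600000
t=1: π = [0.3600, 0.3200, 0.3200], E[r] = 1.7200, γ^t·E[r] = 1.548000, running G = 3.148000
t=2: π = [0.3080, 0.3600, 0.3320], E[r] = 1.7280, γ^t·E[r] = 1.399680, running G = 4.547680
t=3: π = [0.2896, 0.3744, 0.3360], E[r] = 1.7328, γ^t·E[r] = 1.263211, running G = 5.810891
t=4: π = [0.2830, 0.3795, 0.3374], E[r] = 1.7344, γ^t·E[r] = 1.137940, running G = 6.948831
t=5: π = [0.2807, 0.3813, 0.3380], E[r] = 1.7350, γ^t·E[r] = 1.024486, running G = 7.973317
t=6: π = [0.2799, 0.3820, 0.3381], E[r] = 1.7352, γ^t·E[r] = 0.922146, running G = 8.895463
t=7: π = [0.2796, 0.3822, 0.3382], E[r] = 1.7353, γ^t·E[r] = 0.829966, running G = 9.725430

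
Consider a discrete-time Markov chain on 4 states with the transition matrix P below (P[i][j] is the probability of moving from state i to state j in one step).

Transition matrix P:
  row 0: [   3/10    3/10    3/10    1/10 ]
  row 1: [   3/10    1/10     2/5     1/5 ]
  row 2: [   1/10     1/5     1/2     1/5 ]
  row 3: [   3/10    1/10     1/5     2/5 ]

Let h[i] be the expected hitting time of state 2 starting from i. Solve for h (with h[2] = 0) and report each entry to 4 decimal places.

h = [3.2824, 3.0534, 0.0000, 3.8168]

First-step conditioning: h[2] = 0; for i ≠ 2, h[i] = 1 + Σ_k P[i][k]·h[k].
  h[0] = 1 + 3/10·h[0] + 3/10·h[1] + 1/10·h[3]
  h[1] = 1 + 3/10·h[0] + 1/10·h[1] + 1/5·h[3]
  h[3] = 1 + 3/10·h[0] + 1/10·h[1] + 2/5·h[3]
Solving the 3×3 linear system over states ≠ 2 gives exactly h = [430/131, 400/131, 0, 500/131] (h[2] = 0 is the target).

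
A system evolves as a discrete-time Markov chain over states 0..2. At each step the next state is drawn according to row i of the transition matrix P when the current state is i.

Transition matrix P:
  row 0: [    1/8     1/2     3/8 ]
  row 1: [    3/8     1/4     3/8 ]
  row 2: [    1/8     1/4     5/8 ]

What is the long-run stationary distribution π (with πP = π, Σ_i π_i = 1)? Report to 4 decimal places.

π = [0.2000, 0.3000, 0.5000]

Balance equations π_j = Σ_i π_i·P[i][j]:
  π_0 = 1/8·π_0 + 3/8·π_1 + 1/8·π_2
  π_1 = 1/2·π_0 + 1/4·π_1 + 1/4·π_2
  normalize: π_0 + π_1 + π_2 = 1
Solving the linear system gives exactly π = [1/5, 3/10, 1/2].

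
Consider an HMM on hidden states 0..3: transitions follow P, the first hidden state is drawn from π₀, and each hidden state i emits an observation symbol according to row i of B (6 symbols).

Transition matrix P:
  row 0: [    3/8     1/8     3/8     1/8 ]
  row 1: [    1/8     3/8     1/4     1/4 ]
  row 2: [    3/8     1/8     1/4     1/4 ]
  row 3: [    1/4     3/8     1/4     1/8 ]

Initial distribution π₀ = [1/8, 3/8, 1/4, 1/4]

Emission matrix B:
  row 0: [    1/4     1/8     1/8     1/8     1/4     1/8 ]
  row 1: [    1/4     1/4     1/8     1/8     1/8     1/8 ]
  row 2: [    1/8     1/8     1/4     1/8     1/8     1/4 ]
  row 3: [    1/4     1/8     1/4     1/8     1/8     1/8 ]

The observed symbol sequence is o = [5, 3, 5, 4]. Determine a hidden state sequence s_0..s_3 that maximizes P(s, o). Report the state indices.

t=0: δ = [1.562e-02, 4.688e-02, 6.250e-02, 3.125e-02]  (obs o_0=5)
t=1: δ = [2.930e-03, 2.197e-03, 1.953e-03, 1.953e-03]  ψ = [2, 1, 2, 2]  (obs o_1=3)
t=2: δ = [1.373e-04, 1.030e-04, 2.747e-04, 6.866e-05]  ψ = [0, 1, 0, 1]  (obs o_2=5)
t=3: δ = [2.575e-05, 4.828e-06, 8.583e-06, 8.583e-06]  ψ = [2, 1, 2, 2]  (obs o_3=4)
backtrack: best end state = 0; path = [2, 0, 2, 0]

path = [2, 0, 2, 0]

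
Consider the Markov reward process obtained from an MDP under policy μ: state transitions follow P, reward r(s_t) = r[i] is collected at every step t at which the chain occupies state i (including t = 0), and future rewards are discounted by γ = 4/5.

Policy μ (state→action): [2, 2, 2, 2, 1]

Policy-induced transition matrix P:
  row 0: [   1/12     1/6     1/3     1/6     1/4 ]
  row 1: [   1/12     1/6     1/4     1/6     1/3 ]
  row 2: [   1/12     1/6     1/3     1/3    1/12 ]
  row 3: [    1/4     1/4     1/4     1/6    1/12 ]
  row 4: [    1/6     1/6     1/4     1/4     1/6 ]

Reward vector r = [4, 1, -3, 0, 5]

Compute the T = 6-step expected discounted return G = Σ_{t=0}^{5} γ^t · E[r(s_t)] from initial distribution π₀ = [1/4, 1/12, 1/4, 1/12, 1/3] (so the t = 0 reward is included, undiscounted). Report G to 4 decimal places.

t=0: π = [0.2500, 0.0833, 0.2500, 0.0833, 0.3333], E[r] = 2.0000, γ^t·E[r] = 2.000000, running G = 2.000000
t=1: π = [0.1250, 0.1736, 0.2917, 0.2361, 0.1736], E[r] = 0.6667, γ^t·E[r] = 0.533333, running G = 2.533333
t=2: π = [0.1372, 0.1863, 0.2847, 0.2297, 0.1620], E[r] = 0.6910, γ^t·E[r] = 0.442222, running G = 2.975556
t=3: π = [0.1351, 0.1858, 0.2852, 0.2276, 0.1663], E[r] = 0.7023, γ^t·E[r] = 0.359556, running G = 3.335111
t=4: π = [0.1351, 0.1856, 0.2850, 0.2280, 0.1662], E[r] = 0.7019, γ^t·E[r] = 0.287496, running G = 3.622607
t=5: π = [0.1352, 0.1857, 0.2850, 0.2280, 0.1661], E[r] = 0.7019, γ^t·E[r] = 0.230012, running G = 3.852619

G = 3.8526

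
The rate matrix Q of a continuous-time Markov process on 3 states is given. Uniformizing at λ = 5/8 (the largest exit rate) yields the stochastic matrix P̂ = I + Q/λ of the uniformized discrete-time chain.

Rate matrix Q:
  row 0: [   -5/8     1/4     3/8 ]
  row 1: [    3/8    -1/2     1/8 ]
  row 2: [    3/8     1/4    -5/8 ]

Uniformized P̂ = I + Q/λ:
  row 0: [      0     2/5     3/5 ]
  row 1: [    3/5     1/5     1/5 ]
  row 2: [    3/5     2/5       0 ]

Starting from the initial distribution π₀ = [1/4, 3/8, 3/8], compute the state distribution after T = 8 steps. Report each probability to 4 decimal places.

π = [0.3729, 0.3333, 0.2938]

t=0: π = [0.2500, 0.3750, 0.3750]
t=1: π = [0.4500, 0.3250, 0.2250]
t=2: π = [0.3300, 0.3350, 0.3350]
t=3: π = [0.4020, 0.3330, 0.2650]
t=4: π = [0.3588, 0.3334, 0.3078]
t=5: π = [0.3847, 0.3333, 0.2820]
t=6: π = [0.3692, 0.3333, 0.2975]
t=7: π = [0.3785, 0.3333, 0.2882]
t=8: π = [0.3729, 0.3333, 0.2938]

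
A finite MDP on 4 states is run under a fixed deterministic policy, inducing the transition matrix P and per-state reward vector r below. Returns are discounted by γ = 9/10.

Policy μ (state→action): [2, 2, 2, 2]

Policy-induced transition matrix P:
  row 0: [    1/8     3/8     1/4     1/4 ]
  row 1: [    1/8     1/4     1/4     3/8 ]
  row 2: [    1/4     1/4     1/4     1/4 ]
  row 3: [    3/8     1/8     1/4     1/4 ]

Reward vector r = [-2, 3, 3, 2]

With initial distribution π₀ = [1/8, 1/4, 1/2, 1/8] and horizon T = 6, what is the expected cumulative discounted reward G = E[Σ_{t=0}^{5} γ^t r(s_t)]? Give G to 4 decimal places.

G = 8.1335

t=0: π = [0.1250, 0.2500, 0.5000, 0.1250], E[r] = 2.2500, γ^t·E[r] = 2.250000, running G = 2.250000
t=1: π = [0.2188, 0.2500, 0.2500, 0.2813], E[r] = 1.6250, γ^t·E[r] = 1.462500, running G = 3.712500
t=2: π = [0.2266, 0.2422, 0.2500, 0.2813], E[r] = 1.5859, γ^t·E[r] = 1.284609, running G = 4.997109
t=3: π = [0.2266, 0.2432, 0.2500, 0.2803], E[r] = 1.5869, γ^t·E[r] = 1.156860, running G = 6.153970
t=4: π = [0.2263, 0.2433, 0.2500, 0.2804], E[r] = 1.5880, γ^t·E[r] = 1.041895, running G = 7.195865
t=5: π = [0.2263, 0.2432, 0.2500, 0.2804], E[r] = 1.5878, γ^t·E[r] = 0.937607, running G = 8.133471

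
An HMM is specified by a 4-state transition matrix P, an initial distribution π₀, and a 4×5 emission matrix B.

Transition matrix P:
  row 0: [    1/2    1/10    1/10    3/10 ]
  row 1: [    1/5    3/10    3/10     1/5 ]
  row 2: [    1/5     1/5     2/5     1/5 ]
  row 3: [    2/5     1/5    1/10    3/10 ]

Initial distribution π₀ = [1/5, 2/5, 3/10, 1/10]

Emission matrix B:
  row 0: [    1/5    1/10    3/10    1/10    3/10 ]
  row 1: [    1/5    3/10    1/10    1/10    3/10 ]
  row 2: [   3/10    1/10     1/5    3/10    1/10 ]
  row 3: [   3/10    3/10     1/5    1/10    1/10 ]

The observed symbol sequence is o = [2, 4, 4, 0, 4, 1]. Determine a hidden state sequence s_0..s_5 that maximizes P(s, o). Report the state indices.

t=0: δ = [6.000e-02, 4.000e-02, 6.000e-02, 2.000e-02]  (obs o_0=2)
t=1: δ = [9.000e-03, 3.600e-03, 2.400e-03, 1.800e-03]  ψ = [0, 1, 2, 0]  (obs o_1=4)
t=2: δ = [1.350e-03, 3.240e-04, 1.080e-04, 2.700e-04]  ψ = [0, 1, 1, 0]  (obs o_2=4)
t=3: δ = [1.350e-04, 2.700e-05, 4.050e-05, 1.215e-04]  ψ = [0, 0, 0, 0]  (obs o_3=0)
t=4: δ = [2.025e-05, 7.290e-06, 1.620e-06, 4.050e-06]  ψ = [0, 3, 2, 0]  (obs o_4=4)
t=5: δ = [1.013e-06, 6.561e-07, 2.187e-07, 1.822e-06]  ψ = [0, 1, 1, 0]  (obs o_5=1)
backtrack: best end state = 3; path = [0, 0, 0, 0, 0, 3]

path = [0, 0, 0, 0, 0, 3]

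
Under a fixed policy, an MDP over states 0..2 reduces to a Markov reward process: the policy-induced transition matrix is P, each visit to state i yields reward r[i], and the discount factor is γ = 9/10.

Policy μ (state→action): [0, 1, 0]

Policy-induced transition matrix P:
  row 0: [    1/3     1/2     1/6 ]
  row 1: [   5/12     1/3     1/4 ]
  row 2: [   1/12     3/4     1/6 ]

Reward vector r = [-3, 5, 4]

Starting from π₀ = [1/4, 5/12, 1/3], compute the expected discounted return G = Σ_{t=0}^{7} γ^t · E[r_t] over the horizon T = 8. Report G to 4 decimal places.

t=0: π = [0.2500, 0.4167, 0.3333], E[r] = 2.6667, γ^t·E[r] = 2.666667, running G = 2.666667
t=1: π = [0.2847, 0.5139, 0.2014], E[r] = 2.5208, γ^t·E[r] = 2.268750, running G = 4.935417
t=2: π = [0.3258, 0.4647, 0.2095], E[r] = 2.1840, γ^t·E[r] = 1.769063, running G = 6.704479
t=3: π = [0.3197, 0.4749, 0.2054], E[r] = 2.2371, γ^t·E[r] = 1.630863, running G = 8.335342
t=4: π = [0.3216, 0.4722, 0.2062], E[r] = 2.2213, γ^t·E[r] = 1.457367, running G = 9.792710
t=5: π = [0.3211, 0.4729, 0.2060], E[r] = 2.2250, γ^t·E[r] = 1.313845, running G = 11.106555
t=6: π = [0.3212, 0.4727, 0.2061], E[r] = 2.2241, γ^t·E[r] = 1.181953, running G = 12.288507
t=7: π = [0.3212, 0.4727, 0.2061], E[r] = 2.2243, γ^t·E[r] = 1.063871, running G = 13.352379

G = 13.3524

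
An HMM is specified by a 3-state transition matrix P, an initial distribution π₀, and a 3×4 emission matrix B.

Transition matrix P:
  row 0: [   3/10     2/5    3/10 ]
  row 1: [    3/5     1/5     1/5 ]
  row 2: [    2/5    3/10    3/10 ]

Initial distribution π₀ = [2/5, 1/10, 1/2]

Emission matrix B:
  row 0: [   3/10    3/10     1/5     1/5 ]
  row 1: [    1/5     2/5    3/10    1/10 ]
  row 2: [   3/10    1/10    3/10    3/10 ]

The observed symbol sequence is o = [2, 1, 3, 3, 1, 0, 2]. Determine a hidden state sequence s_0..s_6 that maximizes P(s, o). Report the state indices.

t=0: δ = [8.000e-02, 3.000e-02, 1.500e-01]  (obs o_0=2)
t=1: δ = [1.800e-02, 1.800e-02, 4.500e-03]  ψ = [2, 2, 2]  (obs o_1=1)
t=2: δ = [2.160e-03, 7.200e-04, 1.620e-03]  ψ = [1, 0, 0]  (obs o_2=3)
t=3: δ = [1.296e-04, 8.640e-05, 1.944e-04]  ψ = [0, 0, 0]  (obs o_3=3)
t=4: δ = [2.333e-05, 2.333e-05, 5.832e-06]  ψ = [2, 2, 2]  (obs o_4=1)
t=5: δ = [4.199e-06, 1.866e-06, 2.100e-06]  ψ = [1, 0, 0]  (obs o_5=0)
t=6: δ = [2.519e-07, 5.039e-07, 3.779e-07]  ψ = [0, 0, 0]  (obs o_6=2)
backtrack: best end state = 1; path = [2, 1, 0, 2, 1, 0, 1]

path = [2, 1, 0, 2, 1, 0, 1]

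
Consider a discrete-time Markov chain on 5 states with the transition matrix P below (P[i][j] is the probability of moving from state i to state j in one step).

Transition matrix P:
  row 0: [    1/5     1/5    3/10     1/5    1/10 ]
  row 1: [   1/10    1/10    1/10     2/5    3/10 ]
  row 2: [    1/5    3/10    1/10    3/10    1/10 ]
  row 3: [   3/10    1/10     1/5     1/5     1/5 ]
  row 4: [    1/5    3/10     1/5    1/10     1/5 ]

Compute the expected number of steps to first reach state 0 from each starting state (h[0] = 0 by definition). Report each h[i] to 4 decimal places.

First-step conditioning: h[0] = 0; for i ≠ 0, h[i] = 1 + Σ_k P[i][k]·h[k].
  h[1] = 1 + 1/10·h[1] + 1/10·h[2] + 2/5·h[3] + 3/10·h[4]
  h[2] = 1 + 3/10·h[1] + 1/10·h[2] + 3/10·h[3] + 1/10·h[4]
  h[3] = 1 + 1/10·h[1] + 1/5·h[2] + 1/5·h[3] + 1/5·h[4]
  h[4] = 1 + 3/10·h[1] + 1/5·h[2] + 1/10·h[3] + 1/5·h[4]
Solving the 4×4 linear system over states ≠ 0 gives exactly h = [0, 6590/1253, 6110/1253, 5480/1253, 6250/1253] (h[0] = 0 is the target).

h = [0.0000, 5.2594, 4.8763, 4.3735, 4.9880]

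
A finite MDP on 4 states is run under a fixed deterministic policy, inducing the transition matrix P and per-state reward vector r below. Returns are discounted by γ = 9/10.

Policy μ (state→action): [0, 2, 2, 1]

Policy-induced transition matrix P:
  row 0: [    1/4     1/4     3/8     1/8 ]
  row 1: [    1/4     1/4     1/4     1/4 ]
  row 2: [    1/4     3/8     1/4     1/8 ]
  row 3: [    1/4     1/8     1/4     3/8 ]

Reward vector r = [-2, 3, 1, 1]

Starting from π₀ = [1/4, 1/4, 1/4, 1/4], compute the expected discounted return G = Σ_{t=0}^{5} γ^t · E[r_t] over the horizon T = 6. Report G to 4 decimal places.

t=0: π = [0.2500, 0.2500, 0.2500, 0.2500], E[r] = 0.7500, γ^t·E[r] = 0.750000, running G = 0.750000
t=1: π = [0.2500, 0.2500, 0.2813, 0.2188], E[r] = 0.7500, γ^t·E[r] = 0.675000, running G = 1.425000
t=2: π = [0.2500, 0.2578, 0.2813, 0.2109], E[r] = 0.7656, γ^t·E[r] = 0.620156, running G = 2.045156
t=3: π = [0.2500, 0.2588, 0.2813, 0.2100], E[r] = 0.7676, γ^t·E[r] = 0.559564, running G = 2.604721
t=4: π = [0.2500, 0.2589, 0.2813, 0.2098], E[r] = 0.7678, γ^t·E[r] = 0.503768, running G = 3.108489
t=5: π = [0.2500, 0.2589, 0.2813, 0.2098], E[r] = 0.7679, γ^t·E[r] = 0.453409, running G = 3.561898

G = 3.5619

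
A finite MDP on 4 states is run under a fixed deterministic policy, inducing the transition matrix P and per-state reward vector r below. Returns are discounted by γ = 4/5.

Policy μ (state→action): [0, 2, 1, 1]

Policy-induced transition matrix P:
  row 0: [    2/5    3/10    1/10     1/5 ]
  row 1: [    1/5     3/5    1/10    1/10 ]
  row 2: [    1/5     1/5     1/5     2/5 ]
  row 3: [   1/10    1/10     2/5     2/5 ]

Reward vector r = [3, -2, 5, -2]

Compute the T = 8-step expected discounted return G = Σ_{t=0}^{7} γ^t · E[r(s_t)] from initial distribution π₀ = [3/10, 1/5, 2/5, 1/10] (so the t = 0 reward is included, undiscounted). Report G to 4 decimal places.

G = 3.7983

t=0: π = [0.3000, 0.2000, 0.4000, 0.1000], E[r] = 2.3000, γ^t·E[r] = 2.300000, running G = 2.300000
t=1: π = [0.2500, 0.3000, 0.1700, 0.2800], E[r] = 0.4400, γ^t·E[r] = 0.352000, running G = 2.652000
t=2: π = [0.2220, 0.3170, 0.2010, 0.2600], E[r] = 0.5170, γ^t·E[r] = 0.330880, running G = 2.982880
t=3: π = [0.2184, 0.3230, 0.1981, 0.2605], E[r] = 0.4787, γ^t·E[r] = 0.245094, running G = 3.227974
t=4: π = [0.2176, 0.3250, 0.1980, 0.2594], E[r] = 0.4739, γ^t·E[r] = 0.194097, running G = 3.422072
t=5: π = [0.2176, 0.3258, 0.1976, 0.2590], E[r] = 0.4713, γ^t·E[r] = 0.154427, running G = 3.576499
t=6: π = [0.2176, 0.3262, 0.1975, 0.2587], E[r] = 0.4703, γ^t·E[r] = 0.123282, running G = 3.699780
t=7: π = [0.2177, 0.3264, 0.1974, 0.2586], E[r] = 0.4698, γ^t·E[r] = 0.098528, running G = 3.798309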